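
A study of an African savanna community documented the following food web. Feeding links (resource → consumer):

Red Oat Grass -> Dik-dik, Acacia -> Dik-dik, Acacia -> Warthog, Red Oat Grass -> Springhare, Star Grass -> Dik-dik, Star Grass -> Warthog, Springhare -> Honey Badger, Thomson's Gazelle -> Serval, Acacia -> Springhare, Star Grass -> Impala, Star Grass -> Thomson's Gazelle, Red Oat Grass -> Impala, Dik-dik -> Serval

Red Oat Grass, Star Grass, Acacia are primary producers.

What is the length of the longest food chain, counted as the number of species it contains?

3 species

One longest chain: Star Grass → Thomson's Gazelle → Serval.
It has 3 species and 2 links.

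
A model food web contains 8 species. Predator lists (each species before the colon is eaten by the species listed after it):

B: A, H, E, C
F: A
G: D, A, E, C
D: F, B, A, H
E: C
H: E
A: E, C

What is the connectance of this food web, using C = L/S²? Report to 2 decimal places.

The web has S = 8 species and L = 17 feeding links.
C = L / S² = 17 / 64 = 0.2656 ≈ 0.27.

C = 0.27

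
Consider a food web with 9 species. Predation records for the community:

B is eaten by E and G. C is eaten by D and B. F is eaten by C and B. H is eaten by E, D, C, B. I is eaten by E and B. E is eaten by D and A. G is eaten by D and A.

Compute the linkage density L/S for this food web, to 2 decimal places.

There are L = 16 links among S = 9 species.
L/S = 16/9 = 1.7778 ≈ 1.78.

L/S = 1.78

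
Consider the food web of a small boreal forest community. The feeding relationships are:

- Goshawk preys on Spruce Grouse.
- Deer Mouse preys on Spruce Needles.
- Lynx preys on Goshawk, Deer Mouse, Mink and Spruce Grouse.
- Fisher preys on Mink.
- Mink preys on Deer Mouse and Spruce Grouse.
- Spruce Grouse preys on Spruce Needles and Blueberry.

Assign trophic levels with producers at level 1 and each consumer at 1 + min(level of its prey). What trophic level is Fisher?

Blueberry is a producer → level 1.
Spruce Grouse eats Blueberry → level 2.
Mink eats Spruce Grouse → level 3.
Fisher eats Mink → level 4.
No prey of Fisher is below level 3, so 4 is the minimum.

Trophic level 4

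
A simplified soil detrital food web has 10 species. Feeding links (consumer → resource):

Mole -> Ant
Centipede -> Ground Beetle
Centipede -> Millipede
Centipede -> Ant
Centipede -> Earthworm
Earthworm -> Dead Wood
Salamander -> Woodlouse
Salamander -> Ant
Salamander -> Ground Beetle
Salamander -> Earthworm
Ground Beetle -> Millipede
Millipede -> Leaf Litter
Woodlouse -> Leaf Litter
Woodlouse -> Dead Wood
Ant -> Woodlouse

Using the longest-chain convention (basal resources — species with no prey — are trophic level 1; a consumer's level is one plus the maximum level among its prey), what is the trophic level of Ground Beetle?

Leaf Litter has no prey (basal) → level 1.
Millipede eats Leaf Litter → level 2.
Ground Beetle eats Millipede → level 3.

Trophic level 3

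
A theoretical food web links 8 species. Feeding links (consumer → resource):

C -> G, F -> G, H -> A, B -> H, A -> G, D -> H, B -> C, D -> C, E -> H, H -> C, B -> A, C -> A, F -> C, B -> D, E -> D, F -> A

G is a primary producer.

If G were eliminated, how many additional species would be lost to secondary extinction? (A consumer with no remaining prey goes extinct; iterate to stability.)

Remove G.
Round 1: A (all prey gone) → extinct.
Round 2: C (all prey gone) → extinct.
Round 3: F (all prey gone), H (all prey gone) → extinct.
Round 4: D (all prey gone) → extinct.
Round 5: B (all prey gone), E (all prey gone) → extinct.
No further losses. Total secondary extinctions: 7.

7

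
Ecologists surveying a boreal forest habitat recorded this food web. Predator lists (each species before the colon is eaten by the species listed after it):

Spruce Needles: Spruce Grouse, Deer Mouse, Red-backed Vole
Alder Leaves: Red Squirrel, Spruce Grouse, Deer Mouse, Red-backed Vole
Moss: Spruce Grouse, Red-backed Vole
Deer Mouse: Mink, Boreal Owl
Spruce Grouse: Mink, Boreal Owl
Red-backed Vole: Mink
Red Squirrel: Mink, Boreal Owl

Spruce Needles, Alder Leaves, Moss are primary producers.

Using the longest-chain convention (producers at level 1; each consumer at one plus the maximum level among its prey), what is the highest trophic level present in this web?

3

Producers (level 1): Spruce Needles, Alder Leaves, Moss.
Alder Leaves → Red Squirrel → Boreal Owl gives Boreal Owl level 3.
No species has a prey at level 3, so no species reaches level 4.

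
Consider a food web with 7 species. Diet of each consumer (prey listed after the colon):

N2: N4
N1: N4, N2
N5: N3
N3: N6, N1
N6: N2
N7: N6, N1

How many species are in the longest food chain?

One longest chain: N4 → N2 → N6 → N3 → N5.
It has 5 species and 4 links.

5 species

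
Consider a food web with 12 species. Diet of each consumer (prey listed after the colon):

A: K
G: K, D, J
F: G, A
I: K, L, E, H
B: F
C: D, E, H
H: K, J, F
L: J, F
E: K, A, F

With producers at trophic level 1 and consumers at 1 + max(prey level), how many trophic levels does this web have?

Producers (level 1): K, D, J.
K → G → F → E → I gives I level 5.
No species has a prey at level 5, so no species reaches level 6.

5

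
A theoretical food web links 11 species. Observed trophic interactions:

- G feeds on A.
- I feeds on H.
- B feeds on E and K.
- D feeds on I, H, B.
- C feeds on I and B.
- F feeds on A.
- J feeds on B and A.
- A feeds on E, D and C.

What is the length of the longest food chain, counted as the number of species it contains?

One longest chain: E → B → D → A → G.
It has 5 species and 4 links.

5 species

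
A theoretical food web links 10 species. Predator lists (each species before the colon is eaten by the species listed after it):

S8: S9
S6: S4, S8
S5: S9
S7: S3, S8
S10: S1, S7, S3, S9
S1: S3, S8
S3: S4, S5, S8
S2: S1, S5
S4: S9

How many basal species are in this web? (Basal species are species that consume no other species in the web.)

Basal species (no prey listed): S10, S6, S2.
Count: 3.

3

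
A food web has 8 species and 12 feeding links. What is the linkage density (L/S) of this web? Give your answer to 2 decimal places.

There are L = 12 links among S = 8 species.
L/S = 12/8 = 1.5000 ≈ 1.50.

L/S = 1.50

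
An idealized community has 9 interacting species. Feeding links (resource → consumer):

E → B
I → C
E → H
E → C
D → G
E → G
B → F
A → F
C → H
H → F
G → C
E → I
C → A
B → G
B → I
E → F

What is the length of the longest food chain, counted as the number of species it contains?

6 species

One longest chain: E → B → G → C → A → F.
It has 6 species and 5 links.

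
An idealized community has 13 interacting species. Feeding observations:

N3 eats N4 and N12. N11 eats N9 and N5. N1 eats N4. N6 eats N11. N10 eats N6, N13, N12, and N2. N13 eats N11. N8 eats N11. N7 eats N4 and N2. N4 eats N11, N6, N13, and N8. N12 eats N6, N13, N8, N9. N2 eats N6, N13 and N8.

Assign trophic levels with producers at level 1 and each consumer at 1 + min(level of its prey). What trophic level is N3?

Trophic level 3

N9 is a producer → level 1.
N12 eats N9 → level 2.
N3 eats N12 → level 3.
No prey of N3 is below level 2, so 3 is the minimum.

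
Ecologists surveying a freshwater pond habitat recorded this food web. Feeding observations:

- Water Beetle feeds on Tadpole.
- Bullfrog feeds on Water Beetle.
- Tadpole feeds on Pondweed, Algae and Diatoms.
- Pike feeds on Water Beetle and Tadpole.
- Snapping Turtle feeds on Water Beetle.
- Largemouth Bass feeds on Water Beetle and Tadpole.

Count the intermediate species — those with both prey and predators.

2

Intermediate species (has both prey and predators): Tadpole, Water Beetle.
Count: 2.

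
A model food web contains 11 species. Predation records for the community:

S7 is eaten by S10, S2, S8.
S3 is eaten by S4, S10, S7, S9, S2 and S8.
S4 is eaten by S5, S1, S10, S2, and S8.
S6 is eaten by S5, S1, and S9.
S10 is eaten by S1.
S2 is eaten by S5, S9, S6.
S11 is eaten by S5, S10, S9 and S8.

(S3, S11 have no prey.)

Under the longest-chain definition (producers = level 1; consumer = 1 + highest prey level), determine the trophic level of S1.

S3 is a producer → level 1.
S7 eats S3 → level 2.
S2 eats S7 (level 2); other prey at levels: S3 1, S4 2 → level 3.
S6 eats S2 → level 4.
S1 eats S6 (level 4); other prey at levels: S4 2, S10 3 → level 5.

Trophic level 5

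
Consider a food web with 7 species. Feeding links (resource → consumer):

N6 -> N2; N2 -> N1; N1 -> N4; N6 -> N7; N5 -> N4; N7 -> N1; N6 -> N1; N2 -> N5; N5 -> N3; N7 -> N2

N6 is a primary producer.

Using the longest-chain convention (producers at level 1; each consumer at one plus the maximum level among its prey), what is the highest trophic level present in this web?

5

Producers (level 1): N6.
N6 → N7 → N2 → N5 → N4 gives N4 level 5.
No species has a prey at level 5, so no species reaches level 6.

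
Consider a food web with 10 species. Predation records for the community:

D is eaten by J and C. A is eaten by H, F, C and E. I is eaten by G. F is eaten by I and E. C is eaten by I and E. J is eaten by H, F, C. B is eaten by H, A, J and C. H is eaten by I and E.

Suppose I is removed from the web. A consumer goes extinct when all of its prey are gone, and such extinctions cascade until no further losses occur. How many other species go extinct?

1

Remove I.
Round 1: G (all prey gone) → extinct.
No further losses. Total secondary extinctions: 1.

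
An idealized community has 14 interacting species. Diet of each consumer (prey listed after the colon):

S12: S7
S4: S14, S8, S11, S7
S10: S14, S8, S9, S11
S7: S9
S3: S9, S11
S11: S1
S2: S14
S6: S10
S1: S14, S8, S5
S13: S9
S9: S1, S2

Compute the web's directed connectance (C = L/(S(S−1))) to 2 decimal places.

C = 0.12

The web has S = 14 species and L = 21 feeding links.
C = L / (S(S−1)) = 21 / 182 = 0.1154 ≈ 0.12.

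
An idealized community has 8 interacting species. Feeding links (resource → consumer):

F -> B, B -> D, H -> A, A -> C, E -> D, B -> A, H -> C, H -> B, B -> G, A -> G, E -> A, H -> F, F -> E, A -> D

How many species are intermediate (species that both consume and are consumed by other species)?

Intermediate species (has both prey and predators): F, B, E, A.
Count: 4.

4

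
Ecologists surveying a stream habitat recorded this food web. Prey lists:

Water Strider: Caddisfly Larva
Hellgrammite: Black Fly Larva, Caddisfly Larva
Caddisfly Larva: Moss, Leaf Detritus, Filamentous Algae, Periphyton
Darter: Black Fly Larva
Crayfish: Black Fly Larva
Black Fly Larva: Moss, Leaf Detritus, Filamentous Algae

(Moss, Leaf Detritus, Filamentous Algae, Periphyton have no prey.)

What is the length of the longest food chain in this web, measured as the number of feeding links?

One longest chain: Moss → Black Fly Larva → Crayfish.
It has 3 species and 2 links.

2 links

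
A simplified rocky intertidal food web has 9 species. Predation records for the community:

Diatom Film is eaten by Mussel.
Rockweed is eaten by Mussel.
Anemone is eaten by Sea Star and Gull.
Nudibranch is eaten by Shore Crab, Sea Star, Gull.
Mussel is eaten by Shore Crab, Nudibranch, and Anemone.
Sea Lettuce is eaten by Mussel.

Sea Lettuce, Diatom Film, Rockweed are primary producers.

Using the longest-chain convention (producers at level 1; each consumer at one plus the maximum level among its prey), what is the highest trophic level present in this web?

4

Producers (level 1): Sea Lettuce, Diatom Film, Rockweed.
Sea Lettuce → Mussel → Nudibranch → Shore Crab gives Shore Crab level 4.
No species has a prey at level 4, so no species reaches level 5.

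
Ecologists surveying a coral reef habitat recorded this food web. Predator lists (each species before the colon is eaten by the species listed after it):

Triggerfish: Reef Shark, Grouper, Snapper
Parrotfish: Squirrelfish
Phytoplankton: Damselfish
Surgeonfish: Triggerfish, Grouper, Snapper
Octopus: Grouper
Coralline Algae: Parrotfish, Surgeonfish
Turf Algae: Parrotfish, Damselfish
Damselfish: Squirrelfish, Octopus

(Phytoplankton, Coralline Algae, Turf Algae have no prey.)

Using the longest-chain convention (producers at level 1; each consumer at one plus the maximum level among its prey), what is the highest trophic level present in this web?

4

Producers (level 1): Phytoplankton, Coralline Algae, Turf Algae.
Coralline Algae → Surgeonfish → Triggerfish → Snapper gives Snapper level 4.
No species has a prey at level 4, so no species reaches level 5.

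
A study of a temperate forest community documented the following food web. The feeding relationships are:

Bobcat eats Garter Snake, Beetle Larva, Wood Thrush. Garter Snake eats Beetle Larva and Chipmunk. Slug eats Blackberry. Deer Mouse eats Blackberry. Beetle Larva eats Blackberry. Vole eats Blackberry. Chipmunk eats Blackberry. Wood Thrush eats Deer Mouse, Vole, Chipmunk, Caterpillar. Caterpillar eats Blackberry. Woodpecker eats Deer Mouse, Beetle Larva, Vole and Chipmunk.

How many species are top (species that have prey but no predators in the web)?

3

Top species (has prey, but nothing eats it): Slug, Woodpecker, Bobcat.
Count: 3.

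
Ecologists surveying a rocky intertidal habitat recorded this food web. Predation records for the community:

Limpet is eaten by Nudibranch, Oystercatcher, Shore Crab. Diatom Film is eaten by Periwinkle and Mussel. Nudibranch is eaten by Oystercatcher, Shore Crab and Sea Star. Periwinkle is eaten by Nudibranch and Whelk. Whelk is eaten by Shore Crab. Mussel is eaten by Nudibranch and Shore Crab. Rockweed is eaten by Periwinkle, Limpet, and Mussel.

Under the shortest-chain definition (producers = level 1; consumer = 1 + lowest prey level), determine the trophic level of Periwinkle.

Trophic level 2

Diatom Film is a producer → level 1.
Periwinkle eats Diatom Film → level 2.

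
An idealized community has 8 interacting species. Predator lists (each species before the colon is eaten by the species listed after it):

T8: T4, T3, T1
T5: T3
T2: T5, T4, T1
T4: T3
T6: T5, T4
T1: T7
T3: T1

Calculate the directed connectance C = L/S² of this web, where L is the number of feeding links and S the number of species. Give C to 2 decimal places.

The web has S = 8 species and L = 12 feeding links.
C = L / S² = 12 / 64 = 0.1875 ≈ 0.19.

C = 0.19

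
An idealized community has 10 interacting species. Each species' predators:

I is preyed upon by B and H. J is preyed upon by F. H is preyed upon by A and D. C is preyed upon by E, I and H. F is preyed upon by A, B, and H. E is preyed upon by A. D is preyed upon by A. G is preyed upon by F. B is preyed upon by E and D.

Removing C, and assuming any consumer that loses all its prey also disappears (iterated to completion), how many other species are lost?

1

Remove C.
Round 1: I (all prey gone) → extinct.
No further losses. Total secondary extinctions: 1.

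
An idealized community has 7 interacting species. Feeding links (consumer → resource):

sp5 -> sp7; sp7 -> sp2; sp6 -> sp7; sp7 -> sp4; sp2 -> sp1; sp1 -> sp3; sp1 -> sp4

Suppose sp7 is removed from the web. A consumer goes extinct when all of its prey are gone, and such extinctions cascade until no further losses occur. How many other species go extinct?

2

Remove sp7.
Round 1: sp6 (all prey gone), sp5 (all prey gone) → extinct.
No further losses. Total secondary extinctions: 2.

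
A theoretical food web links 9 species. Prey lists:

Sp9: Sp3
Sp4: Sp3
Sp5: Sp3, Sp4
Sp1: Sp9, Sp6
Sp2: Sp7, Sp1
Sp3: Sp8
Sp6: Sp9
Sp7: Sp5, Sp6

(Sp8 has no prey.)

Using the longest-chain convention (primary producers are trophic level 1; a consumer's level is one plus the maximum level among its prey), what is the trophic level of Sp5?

Sp8 is a producer → level 1.
Sp3 eats Sp8 → level 2.
Sp4 eats Sp3 → level 3.
Sp5 eats Sp4 (level 3); other prey at levels: Sp3 2 → level 4.

Trophic level 4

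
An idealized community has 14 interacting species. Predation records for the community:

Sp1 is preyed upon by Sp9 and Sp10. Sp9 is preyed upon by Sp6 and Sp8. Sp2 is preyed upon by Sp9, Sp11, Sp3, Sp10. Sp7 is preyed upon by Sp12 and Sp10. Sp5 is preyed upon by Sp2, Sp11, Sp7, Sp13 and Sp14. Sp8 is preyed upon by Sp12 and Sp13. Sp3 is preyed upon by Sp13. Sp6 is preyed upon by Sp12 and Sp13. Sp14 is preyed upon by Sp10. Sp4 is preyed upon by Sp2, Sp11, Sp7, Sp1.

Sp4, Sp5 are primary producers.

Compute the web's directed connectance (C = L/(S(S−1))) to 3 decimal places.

The web has S = 14 species and L = 25 feeding links.
C = L / (S(S−1)) = 25 / 182 = 0.1374 ≈ 0.137.

C = 0.137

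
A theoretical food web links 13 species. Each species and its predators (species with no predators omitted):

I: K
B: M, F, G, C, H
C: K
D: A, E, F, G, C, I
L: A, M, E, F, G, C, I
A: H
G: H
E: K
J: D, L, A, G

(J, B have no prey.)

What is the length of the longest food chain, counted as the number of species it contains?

4 species

One longest chain: J → D → C → K.
It has 4 species and 3 links.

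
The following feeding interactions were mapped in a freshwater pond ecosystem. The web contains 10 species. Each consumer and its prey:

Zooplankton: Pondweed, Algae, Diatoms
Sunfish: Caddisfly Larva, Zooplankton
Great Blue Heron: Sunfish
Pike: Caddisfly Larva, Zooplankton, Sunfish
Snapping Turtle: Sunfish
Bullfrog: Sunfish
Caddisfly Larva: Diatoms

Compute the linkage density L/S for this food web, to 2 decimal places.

There are L = 12 links among S = 10 species.
L/S = 12/10 = 1.2000 ≈ 1.20.

L/S = 1.20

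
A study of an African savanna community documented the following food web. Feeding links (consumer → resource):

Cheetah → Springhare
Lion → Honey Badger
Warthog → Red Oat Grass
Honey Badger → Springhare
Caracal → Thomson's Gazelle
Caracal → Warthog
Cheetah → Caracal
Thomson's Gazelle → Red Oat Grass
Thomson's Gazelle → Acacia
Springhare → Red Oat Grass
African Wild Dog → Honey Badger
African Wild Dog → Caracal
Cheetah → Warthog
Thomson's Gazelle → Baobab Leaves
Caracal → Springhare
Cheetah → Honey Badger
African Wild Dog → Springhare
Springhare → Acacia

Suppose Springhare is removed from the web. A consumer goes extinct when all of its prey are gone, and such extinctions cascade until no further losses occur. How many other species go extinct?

2

Remove Springhare.
Round 1: Honey Badger (all prey gone) → extinct.
Round 2: Lion (all prey gone) → extinct.
No further losses. Total secondary extinctions: 2.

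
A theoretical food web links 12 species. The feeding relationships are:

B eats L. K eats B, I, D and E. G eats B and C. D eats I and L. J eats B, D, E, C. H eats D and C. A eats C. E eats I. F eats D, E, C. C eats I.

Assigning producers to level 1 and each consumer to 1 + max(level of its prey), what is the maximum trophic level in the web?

Producers (level 1): I, L.
I → C → F gives F level 3.
No species has a prey at level 3, so no species reaches level 4.

3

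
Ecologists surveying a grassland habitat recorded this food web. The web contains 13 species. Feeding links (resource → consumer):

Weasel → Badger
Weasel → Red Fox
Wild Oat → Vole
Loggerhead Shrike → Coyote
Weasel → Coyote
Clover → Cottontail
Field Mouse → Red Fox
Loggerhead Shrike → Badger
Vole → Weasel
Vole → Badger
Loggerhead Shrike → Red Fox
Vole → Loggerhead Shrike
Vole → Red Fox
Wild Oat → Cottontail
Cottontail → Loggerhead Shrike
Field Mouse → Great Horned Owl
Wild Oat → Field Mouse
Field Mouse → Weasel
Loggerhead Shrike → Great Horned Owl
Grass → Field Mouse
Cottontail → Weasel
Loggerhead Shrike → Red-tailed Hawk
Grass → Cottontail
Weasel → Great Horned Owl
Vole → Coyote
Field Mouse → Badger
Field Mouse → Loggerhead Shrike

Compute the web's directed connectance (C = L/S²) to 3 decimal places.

The web has S = 13 species and L = 27 feeding links.
C = L / S² = 27 / 169 = 0.1598 ≈ 0.160.

C = 0.160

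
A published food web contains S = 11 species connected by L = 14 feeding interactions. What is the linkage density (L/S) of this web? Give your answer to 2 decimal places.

There are L = 14 links among S = 11 species.
L/S = 14/11 = 1.2727 ≈ 1.27.

L/S = 1.27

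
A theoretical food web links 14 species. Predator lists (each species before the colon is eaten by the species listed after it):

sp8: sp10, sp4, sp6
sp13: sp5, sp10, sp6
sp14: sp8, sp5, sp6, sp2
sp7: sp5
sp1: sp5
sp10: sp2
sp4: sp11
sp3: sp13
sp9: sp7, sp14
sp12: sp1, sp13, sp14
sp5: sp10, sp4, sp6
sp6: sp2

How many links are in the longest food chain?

One longest chain: sp12 → sp1 → sp5 → sp4 → sp11.
It has 5 species and 4 links.

4 links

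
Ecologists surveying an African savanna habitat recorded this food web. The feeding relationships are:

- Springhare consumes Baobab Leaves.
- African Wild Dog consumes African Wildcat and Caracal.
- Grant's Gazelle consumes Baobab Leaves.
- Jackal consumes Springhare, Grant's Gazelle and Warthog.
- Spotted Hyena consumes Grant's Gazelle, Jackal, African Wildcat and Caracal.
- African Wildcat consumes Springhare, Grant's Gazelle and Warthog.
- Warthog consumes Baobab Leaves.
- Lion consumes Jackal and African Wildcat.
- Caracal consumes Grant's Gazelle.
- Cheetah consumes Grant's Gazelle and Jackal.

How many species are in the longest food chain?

4 species

One longest chain: Baobab Leaves → Warthog → Jackal → Spotted Hyena.
It has 4 species and 3 links.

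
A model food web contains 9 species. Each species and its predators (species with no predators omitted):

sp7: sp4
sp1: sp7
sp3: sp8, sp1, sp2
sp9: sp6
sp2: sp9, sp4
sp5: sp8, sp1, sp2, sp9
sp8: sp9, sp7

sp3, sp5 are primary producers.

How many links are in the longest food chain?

3 links

One longest chain: sp3 → sp8 → sp7 → sp4.
It has 4 species and 3 links.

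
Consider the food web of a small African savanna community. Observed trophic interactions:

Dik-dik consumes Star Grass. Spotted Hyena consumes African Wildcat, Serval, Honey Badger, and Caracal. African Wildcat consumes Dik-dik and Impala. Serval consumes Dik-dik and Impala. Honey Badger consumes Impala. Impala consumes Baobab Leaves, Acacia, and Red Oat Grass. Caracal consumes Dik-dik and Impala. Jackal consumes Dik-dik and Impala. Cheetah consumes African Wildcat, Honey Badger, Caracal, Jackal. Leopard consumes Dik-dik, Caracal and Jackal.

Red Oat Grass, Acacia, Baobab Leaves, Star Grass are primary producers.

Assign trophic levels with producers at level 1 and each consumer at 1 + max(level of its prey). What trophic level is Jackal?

Trophic level 3

Star Grass is a producer → level 1.
Dik-dik eats Star Grass → level 2.
Jackal eats Dik-dik (level 2); other prey at levels: Impala 2 → level 3.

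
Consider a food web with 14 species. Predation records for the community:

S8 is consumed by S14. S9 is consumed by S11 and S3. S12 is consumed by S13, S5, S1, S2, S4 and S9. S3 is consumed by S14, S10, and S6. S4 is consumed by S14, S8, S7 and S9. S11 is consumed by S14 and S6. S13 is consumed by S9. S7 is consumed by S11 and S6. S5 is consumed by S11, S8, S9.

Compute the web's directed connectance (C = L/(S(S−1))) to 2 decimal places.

The web has S = 14 species and L = 24 feeding links.
C = L / (S(S−1)) = 24 / 182 = 0.1319 ≈ 0.13.

C = 0.13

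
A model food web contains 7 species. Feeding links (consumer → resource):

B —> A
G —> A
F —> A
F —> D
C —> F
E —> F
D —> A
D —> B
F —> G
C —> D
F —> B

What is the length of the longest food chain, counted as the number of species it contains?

One longest chain: A → B → D → F → E.
It has 5 species and 4 links.

5 species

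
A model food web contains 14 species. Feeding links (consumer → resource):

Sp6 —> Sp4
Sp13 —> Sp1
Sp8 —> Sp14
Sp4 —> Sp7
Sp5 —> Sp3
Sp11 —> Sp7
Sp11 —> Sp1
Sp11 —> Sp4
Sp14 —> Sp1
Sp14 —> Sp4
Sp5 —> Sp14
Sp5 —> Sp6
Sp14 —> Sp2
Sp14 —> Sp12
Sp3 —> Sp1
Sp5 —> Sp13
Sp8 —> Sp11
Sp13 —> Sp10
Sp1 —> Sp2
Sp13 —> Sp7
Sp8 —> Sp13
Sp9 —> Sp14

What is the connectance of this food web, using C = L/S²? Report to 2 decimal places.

The web has S = 14 species and L = 22 feeding links.
C = L / S² = 22 / 196 = 0.1122 ≈ 0.11.

C = 0.11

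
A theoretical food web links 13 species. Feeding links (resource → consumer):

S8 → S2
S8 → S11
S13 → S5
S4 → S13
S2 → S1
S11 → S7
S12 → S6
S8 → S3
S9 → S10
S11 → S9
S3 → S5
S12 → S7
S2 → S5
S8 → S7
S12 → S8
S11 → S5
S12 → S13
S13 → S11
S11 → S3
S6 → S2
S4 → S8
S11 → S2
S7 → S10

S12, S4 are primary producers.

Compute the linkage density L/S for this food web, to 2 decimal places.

There are L = 23 links among S = 13 species.
L/S = 23/13 = 1.7692 ≈ 1.77.

L/S = 1.77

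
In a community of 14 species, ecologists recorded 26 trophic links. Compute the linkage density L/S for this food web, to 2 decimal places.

There are L = 26 links among S = 14 species.
L/S = 26/14 = 1.8571 ≈ 1.86.

L/S = 1.86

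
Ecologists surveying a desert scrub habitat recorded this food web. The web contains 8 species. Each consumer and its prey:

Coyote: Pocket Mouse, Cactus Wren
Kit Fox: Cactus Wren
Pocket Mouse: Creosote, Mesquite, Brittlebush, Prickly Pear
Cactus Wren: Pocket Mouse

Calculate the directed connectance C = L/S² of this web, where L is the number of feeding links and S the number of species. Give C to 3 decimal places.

The web has S = 8 species and L = 8 feeding links.
C = L / S² = 8 / 64 = 0.1250 ≈ 0.125.

C = 0.125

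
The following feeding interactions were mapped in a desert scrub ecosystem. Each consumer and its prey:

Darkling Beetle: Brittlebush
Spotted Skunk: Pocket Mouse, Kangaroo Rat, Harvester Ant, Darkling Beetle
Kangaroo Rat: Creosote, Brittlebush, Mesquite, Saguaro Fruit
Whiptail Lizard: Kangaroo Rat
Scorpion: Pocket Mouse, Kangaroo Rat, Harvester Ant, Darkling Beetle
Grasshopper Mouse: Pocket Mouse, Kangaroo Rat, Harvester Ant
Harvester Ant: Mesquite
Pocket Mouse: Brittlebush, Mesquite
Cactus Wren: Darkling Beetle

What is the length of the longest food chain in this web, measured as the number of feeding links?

2 links

One longest chain: Creosote → Kangaroo Rat → Whiptail Lizard.
It has 3 species and 2 links.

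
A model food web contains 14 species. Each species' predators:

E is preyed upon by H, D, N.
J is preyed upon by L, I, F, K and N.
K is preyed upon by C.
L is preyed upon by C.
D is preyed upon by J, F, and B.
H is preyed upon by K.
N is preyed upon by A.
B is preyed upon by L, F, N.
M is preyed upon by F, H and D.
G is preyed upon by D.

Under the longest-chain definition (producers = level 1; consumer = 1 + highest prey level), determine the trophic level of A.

Trophic level 5

M is a producer → level 1.
D eats M (level 1); other prey at levels: E 1, G 1 → level 2.
B eats D → level 3.
N eats B (level 3); other prey at levels: E 1, J 3 → level 4.
A eats N → level 5.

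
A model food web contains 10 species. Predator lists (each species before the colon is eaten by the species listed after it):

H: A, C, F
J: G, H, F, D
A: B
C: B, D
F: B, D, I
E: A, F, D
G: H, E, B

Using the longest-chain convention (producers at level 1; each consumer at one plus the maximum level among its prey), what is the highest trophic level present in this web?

5

Producers (level 1): J.
J → G → H → C → D gives D level 5.
No species has a prey at level 5, so no species reaches level 6.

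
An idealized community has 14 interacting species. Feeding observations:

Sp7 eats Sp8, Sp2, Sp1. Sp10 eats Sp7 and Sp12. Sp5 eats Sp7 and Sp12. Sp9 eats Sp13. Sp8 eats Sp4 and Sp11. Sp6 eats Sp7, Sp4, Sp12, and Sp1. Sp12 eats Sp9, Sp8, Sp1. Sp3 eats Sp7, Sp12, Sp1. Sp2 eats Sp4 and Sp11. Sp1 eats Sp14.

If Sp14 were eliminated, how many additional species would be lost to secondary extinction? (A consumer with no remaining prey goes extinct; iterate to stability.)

Remove Sp14.
Round 1: Sp1 (all prey gone) → extinct.
No further losses. Total secondary extinctions: 1.

1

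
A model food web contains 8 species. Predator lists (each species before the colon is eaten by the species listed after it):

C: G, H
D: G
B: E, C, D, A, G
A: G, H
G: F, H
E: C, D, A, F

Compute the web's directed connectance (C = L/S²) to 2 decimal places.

The web has S = 8 species and L = 16 feeding links.
C = L / S² = 16 / 64 = 0.2500 ≈ 0.25.

C = 0.25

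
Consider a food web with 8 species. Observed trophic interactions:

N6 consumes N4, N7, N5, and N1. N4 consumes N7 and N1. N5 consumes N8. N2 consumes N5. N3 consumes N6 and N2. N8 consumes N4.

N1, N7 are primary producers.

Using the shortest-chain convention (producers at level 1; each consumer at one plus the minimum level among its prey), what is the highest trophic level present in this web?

Producers (level 1): N1, N7.
Following each consumer down to its lowest-level prey: N1 → N4 → N8 → N5 → N2 (levels 1 through 5).
All prey of N2 (N5 4) are at level 4 or above, so N2 is at level 1 + 4 = 5.
Every consumer has at least one prey at level 4 or below, so none exceeds level 5.

5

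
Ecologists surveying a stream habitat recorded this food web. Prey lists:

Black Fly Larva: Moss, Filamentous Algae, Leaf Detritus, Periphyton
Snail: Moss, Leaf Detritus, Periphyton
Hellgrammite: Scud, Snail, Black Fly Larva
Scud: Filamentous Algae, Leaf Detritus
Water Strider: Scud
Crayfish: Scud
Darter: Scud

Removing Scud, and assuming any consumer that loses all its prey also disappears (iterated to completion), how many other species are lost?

3

Remove Scud.
Round 1: Darter (all prey gone), Crayfish (all prey gone), Water Strider (all prey gone) → extinct.
No further losses. Total secondary extinctions: 3.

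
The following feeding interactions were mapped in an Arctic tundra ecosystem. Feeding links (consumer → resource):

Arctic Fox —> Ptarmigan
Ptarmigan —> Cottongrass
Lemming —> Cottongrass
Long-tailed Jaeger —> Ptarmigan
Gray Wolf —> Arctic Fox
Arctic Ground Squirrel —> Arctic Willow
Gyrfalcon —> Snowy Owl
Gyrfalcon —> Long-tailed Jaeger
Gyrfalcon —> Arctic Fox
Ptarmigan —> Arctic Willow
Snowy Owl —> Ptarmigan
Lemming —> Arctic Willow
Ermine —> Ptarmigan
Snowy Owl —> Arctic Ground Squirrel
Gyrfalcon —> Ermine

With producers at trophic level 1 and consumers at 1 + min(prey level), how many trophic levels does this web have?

Producers (level 1): Cottongrass, Arctic Willow.
Following each consumer down to its lowest-level prey: Cottongrass → Ptarmigan → Arctic Fox → Gray Wolf (levels 1 through 4).
All prey of Gray Wolf (Arctic Fox 3) are at level 3 or above, so Gray Wolf is at level 1 + 3 = 4.
Every consumer has at least one prey at level 3 or below, so none exceeds level 4.

4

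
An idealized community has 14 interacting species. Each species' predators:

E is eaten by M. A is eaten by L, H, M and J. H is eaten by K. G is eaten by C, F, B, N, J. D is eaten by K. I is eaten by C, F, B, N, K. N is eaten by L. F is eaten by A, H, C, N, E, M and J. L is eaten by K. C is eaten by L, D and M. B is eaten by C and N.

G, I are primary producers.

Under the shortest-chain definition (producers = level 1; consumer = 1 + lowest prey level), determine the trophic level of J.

G is a producer → level 1.
J eats G → level 2.

Trophic level 2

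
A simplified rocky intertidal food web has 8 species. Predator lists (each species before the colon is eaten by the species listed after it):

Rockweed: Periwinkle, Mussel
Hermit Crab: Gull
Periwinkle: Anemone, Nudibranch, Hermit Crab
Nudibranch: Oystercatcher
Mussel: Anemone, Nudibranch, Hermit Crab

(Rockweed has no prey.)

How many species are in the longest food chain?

4 species

One longest chain: Rockweed → Periwinkle → Nudibranch → Oystercatcher.
It has 4 species and 3 links.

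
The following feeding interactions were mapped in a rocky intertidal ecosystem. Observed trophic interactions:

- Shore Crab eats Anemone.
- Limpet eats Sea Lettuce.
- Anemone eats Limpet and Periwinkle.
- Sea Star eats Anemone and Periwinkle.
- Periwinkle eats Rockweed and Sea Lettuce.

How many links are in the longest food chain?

3 links

One longest chain: Sea Lettuce → Limpet → Anemone → Shore Crab.
It has 4 species and 3 links.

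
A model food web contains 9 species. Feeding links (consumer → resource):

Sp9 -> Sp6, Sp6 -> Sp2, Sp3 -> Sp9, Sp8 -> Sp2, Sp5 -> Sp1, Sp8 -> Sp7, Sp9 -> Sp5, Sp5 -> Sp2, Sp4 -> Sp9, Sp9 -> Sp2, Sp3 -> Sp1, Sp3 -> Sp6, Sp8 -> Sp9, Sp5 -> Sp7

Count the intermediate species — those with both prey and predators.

3

Intermediate species (has both prey and predators): Sp6, Sp5, Sp9.
Count: 3.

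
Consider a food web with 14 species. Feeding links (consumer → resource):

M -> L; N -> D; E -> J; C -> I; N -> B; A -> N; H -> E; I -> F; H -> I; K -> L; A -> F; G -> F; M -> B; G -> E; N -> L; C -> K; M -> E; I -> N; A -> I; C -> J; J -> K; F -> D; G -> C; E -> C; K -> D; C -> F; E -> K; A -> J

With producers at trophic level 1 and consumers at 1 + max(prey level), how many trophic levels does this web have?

6

Producers (level 1): B, L, D.
L → K → J → C → E → M gives M level 6.
No species has a prey at level 6, so no species reaches level 7.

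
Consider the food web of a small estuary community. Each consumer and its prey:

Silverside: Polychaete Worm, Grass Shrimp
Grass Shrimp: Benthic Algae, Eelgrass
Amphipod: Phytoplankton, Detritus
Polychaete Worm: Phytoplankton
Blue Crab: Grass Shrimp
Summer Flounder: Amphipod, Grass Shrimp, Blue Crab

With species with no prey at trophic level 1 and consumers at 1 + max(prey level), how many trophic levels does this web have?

4

Basal resources (level 1): Benthic Algae, Phytoplankton, Detritus, Eelgrass.
Benthic Algae → Grass Shrimp → Blue Crab → Summer Flounder gives Summer Flounder level 4.
No species has a prey at level 4, so no species reaches level 5.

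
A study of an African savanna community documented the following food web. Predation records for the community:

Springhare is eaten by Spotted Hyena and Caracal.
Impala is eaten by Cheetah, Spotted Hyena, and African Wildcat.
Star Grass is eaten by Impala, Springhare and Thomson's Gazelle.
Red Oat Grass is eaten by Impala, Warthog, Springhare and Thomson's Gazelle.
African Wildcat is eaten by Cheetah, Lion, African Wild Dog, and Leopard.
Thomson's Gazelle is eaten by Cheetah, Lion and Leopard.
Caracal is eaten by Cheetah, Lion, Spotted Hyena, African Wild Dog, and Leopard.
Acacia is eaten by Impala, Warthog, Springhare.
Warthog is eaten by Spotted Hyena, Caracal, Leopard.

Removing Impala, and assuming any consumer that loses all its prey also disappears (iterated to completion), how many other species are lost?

Remove Impala.
Round 1: African Wildcat (all prey gone) → extinct.
No further losses. Total secondary extinctions: 1.

1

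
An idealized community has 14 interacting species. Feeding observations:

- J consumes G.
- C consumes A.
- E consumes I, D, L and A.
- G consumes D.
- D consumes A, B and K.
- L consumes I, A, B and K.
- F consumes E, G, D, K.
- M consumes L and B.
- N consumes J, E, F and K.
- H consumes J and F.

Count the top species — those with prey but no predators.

Top species (has prey, but nothing eats it): C, M, H, N.
Count: 4.

4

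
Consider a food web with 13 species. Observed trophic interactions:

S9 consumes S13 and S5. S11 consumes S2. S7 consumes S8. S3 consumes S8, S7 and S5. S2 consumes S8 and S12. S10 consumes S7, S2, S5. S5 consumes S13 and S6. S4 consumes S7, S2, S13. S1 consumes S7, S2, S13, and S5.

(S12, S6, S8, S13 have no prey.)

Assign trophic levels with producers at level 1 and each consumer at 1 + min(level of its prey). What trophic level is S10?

Trophic level 3

S12 is a producer → level 1.
S2 eats S12 → level 2.
S10 eats S2 → level 3.
No prey of S10 is below level 2, so 3 is the minimum.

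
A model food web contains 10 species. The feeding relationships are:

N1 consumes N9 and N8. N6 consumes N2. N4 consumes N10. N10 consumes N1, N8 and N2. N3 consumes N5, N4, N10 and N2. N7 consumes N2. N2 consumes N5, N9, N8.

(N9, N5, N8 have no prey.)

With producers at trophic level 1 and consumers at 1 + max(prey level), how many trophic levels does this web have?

Producers (level 1): N9, N5, N8.
N9 → N2 → N10 → N4 → N3 gives N3 level 5.
No species has a prey at level 5, so no species reaches level 6.

5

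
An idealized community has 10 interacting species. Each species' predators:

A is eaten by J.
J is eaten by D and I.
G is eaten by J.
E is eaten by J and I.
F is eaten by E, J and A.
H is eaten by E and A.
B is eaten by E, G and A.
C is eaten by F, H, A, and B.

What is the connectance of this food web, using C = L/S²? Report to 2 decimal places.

C = 0.18

The web has S = 10 species and L = 18 feeding links.
C = L / S² = 18 / 100 = 0.1800 ≈ 0.18.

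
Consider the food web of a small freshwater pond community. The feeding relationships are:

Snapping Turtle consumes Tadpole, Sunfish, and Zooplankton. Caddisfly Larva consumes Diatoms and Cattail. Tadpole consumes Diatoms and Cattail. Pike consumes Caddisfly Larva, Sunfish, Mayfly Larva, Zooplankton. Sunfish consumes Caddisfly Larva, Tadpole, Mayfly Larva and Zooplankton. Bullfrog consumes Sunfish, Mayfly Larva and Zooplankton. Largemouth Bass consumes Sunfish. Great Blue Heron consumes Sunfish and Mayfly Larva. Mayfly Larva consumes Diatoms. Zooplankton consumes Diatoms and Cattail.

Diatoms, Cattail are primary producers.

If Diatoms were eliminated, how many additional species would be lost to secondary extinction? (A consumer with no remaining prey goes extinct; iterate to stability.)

1

Remove Diatoms.
Round 1: Mayfly Larva (all prey gone) → extinct.
No further losses. Total secondary extinctions: 1.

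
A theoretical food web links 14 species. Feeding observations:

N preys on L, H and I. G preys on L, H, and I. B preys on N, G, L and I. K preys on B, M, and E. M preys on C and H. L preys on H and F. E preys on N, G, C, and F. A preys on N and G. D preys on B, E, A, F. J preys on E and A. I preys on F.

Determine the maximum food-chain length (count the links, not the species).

4 links

One longest chain: F → I → G → E → D.
It has 5 species and 4 links.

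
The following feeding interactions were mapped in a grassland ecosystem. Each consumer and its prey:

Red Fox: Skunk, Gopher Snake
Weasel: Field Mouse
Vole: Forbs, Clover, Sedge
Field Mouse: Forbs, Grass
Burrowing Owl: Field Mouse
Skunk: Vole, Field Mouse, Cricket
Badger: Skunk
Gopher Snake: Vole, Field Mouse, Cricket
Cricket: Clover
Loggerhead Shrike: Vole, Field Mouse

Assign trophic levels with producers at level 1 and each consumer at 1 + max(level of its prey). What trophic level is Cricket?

Trophic level 2

Clover is a producer → level 1.
Cricket eats Clover → level 2.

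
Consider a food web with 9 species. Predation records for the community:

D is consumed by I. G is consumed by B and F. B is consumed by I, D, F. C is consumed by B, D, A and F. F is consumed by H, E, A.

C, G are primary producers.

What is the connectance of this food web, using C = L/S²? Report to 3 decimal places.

The web has S = 9 species and L = 13 feeding links.
C = L / S² = 13 / 81 = 0.1605 ≈ 0.160.

C = 0.160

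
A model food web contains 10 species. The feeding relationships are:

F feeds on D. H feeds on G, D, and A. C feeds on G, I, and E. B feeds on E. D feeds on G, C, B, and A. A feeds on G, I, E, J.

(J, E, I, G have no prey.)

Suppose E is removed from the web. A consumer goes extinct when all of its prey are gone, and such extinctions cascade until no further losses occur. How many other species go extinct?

Remove E.
Round 1: B (all prey gone) → extinct.
No further losses. Total secondary extinctions: 1.

1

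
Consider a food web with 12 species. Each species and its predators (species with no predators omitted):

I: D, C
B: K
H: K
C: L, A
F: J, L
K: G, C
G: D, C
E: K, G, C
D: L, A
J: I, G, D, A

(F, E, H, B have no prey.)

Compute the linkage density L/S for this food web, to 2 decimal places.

There are L = 21 links among S = 12 species.
L/S = 21/12 = 1.7500 ≈ 1.75.

L/S = 1.75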